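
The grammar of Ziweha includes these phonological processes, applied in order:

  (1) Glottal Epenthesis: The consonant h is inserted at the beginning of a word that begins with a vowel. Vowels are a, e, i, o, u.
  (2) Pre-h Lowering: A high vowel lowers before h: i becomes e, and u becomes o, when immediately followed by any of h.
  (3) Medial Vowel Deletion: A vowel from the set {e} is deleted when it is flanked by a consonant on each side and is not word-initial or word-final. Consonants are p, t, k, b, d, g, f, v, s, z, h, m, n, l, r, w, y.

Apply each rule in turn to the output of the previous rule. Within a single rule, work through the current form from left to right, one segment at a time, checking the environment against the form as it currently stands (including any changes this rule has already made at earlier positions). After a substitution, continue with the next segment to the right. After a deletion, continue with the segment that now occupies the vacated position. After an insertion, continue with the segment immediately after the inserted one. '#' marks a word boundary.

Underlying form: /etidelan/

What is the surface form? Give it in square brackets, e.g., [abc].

(1) Glottal Epenthesis: [etidelan] → [hetidelan]
(2) Pre-h Lowering: no change — [hetidelan]
(3) Medial Vowel Deletion: [hetidelan] → [htidlan]

[htidlan]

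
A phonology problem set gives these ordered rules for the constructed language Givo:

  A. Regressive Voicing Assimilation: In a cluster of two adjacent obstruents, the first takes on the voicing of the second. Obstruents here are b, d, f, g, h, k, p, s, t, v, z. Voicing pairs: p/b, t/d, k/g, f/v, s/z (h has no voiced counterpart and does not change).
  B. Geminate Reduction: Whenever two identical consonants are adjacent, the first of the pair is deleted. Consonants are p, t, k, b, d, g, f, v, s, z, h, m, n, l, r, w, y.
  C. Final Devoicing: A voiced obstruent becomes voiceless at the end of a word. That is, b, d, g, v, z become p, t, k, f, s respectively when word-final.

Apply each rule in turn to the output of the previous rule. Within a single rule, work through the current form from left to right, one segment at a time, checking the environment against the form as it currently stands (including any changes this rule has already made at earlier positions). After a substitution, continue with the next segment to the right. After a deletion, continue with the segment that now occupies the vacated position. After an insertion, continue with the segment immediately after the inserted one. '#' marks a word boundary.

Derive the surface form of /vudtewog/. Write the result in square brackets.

[vutewok]

A Regressive Voicing Assimilation: [vudtewog] → [vuttewog]
B Geminate Reduction: [vuttewog] → [vutewog]
C Final Devoicing: [vutewog] → [vutewok]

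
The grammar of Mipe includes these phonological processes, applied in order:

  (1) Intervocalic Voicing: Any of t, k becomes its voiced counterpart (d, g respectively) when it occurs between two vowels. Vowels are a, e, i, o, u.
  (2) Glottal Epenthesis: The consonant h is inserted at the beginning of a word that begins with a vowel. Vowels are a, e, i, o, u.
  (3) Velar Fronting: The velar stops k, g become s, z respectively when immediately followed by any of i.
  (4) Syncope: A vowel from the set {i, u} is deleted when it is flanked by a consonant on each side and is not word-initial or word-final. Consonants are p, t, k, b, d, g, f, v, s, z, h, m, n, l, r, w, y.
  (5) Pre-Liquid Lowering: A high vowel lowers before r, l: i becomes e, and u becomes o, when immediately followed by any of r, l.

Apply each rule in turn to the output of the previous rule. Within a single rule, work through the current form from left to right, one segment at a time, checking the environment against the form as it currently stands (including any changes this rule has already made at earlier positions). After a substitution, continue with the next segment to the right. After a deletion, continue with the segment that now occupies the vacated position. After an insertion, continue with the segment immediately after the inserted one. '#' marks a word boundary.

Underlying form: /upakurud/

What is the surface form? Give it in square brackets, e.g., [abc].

[hpagrd]

(1) Intervocalic Voicing: [upakurud] → [upagurud]
(2) Glottal Epenthesis: [upagurud] → [hupagurud]
(3) Velar Fronting: no change — [hupagurud]
(4) Syncope: [hupagurud] → [hpagrd]
(5) Pre-Liquid Lowering: no change — [hpagrd]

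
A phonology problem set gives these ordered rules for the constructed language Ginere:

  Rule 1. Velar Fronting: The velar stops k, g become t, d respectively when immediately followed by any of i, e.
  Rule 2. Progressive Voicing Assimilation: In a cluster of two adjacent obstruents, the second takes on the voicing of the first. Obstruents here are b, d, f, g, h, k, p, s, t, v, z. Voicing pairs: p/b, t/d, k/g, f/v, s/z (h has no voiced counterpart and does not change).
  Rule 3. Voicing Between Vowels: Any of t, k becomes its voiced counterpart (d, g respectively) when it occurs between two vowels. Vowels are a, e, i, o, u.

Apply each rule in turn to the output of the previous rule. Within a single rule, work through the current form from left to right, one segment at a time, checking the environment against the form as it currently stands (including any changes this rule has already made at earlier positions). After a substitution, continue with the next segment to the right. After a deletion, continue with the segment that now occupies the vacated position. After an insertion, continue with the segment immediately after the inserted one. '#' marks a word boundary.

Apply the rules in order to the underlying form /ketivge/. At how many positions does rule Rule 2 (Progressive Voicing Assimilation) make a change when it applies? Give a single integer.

Rule 1 Velar Fronting: [ketivge] → [tetivde]
Rule 2 Progressive Voicing Assimilation: no change — [tetivde]
Rule 3 Voicing Between Vowels: [tetivde] → [tedivde]
Rule Rule 2 changed 0 position(s).

0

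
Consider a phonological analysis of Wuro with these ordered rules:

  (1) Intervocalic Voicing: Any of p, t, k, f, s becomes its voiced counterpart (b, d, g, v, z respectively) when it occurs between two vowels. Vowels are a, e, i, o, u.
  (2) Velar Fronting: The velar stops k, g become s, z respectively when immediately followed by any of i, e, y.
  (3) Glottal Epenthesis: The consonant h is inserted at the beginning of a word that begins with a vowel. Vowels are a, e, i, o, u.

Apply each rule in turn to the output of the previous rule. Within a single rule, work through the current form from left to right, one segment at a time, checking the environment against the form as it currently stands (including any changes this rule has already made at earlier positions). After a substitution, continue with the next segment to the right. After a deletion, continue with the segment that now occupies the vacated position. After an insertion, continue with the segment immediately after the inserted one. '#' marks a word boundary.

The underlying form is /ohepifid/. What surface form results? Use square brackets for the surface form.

[hohebivid]

(1) Intervocalic Voicing: [ohepifid] → [ohebivid]
(2) Velar Fronting: no change — [ohebivid]
(3) Glottal Epenthesis: [ohebivid] → [hohebivid]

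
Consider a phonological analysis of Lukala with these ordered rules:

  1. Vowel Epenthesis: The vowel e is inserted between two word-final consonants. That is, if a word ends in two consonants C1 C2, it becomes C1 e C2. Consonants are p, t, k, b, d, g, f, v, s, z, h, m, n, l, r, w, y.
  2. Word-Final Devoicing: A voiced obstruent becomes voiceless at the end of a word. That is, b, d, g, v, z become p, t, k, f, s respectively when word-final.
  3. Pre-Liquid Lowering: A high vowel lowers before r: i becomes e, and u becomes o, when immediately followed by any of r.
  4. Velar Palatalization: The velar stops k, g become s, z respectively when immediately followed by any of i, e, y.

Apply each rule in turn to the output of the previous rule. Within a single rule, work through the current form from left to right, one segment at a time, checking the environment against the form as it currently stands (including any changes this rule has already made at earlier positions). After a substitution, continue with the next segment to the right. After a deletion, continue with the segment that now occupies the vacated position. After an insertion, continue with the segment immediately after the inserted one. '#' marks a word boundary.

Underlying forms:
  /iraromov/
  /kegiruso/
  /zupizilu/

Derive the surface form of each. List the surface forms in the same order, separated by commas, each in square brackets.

[eraromof], [sezeruso], [zupizilu]

/iraromov/:
  1 Vowel Epenthesis: no change — [iraromov]
  2 Word-Final Devoicing: [iraromov] → [iraromof]
  3 Pre-Liquid Lowering: [iraromof] → [eraromof]
  4 Velar Palatalization: no change — [eraromof]
/kegiruso/:
  1 Vowel Epenthesis: no change — [kegiruso]
  2 Word-Final Devoicing: no change — [kegiruso]
  3 Pre-Liquid Lowering: [kegiruso] → [kegeruso]
  4 Velar Palatalization: [kegeruso] → [sezeruso]
/zupizilu/:
  1 Vowel Epenthesis: no change — [zupizilu]
  2 Word-Final Devoicing: no change — [zupizilu]
  3 Pre-Liquid Lowering: no change — [zupizilu]
  4 Velar Palatalization: no change — [zupizilu]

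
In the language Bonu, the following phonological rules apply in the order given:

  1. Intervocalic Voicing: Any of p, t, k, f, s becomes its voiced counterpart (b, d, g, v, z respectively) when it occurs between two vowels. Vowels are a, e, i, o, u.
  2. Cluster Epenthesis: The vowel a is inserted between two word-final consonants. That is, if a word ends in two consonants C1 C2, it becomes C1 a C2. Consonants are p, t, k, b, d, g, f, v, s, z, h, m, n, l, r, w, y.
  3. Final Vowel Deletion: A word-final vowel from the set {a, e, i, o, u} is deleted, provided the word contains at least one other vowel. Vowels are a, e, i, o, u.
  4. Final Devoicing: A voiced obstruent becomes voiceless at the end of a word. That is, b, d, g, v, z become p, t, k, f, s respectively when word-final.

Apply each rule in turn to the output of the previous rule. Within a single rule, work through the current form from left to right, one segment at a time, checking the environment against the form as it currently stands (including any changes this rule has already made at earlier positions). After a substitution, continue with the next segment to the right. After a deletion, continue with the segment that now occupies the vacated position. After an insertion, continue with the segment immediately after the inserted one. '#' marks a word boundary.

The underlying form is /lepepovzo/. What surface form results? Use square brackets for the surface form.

1 Intervocalic Voicing: [lepepovzo] → [lebebovzo]
2 Cluster Epenthesis: no change — [lebebovzo]
3 Final Vowel Deletion: [lebebovzo] → [lebebovz]
4 Final Devoicing: [lebebovz] → [lebebovs]

[lebebovs]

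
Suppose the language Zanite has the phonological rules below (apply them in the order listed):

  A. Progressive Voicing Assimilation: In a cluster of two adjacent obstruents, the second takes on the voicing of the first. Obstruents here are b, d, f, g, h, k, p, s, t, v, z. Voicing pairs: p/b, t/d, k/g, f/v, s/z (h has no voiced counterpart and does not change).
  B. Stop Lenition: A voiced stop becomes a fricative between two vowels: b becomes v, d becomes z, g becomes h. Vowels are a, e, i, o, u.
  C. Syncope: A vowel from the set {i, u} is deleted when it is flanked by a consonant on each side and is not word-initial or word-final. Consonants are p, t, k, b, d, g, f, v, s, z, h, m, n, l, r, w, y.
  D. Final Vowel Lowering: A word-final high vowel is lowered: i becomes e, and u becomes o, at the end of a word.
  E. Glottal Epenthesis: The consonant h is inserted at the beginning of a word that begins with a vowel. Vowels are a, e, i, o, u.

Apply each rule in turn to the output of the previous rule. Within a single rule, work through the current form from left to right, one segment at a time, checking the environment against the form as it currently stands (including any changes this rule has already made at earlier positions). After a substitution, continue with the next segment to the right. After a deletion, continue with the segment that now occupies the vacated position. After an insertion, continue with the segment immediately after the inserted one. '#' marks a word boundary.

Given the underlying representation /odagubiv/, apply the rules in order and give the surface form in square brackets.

[hozahvv]

A Progressive Voicing Assimilation: no change — [odagubiv]
B Stop Lenition: [odagubiv] → [ozahuviv]
C Syncope: [ozahuviv] → [ozahvv]
D Final Vowel Lowering: no change — [ozahvv]
E Glottal Epenthesis: [ozahvv] → [hozahvv]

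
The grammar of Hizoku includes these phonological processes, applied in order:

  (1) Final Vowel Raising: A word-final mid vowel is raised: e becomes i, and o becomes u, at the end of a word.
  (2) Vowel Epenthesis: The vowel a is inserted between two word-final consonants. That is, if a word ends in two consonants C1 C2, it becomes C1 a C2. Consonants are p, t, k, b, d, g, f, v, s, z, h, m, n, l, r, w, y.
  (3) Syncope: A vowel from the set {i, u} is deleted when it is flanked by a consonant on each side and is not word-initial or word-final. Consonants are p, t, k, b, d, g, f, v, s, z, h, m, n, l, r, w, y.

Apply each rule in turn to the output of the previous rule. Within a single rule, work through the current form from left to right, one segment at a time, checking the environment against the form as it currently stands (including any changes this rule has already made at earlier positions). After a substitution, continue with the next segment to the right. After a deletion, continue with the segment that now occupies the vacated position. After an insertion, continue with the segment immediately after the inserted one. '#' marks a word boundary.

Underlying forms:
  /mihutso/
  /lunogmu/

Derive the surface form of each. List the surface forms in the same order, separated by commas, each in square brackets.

/mihutso/:
  (1) Final Vowel Raising: [mihutso] → [mihutsu]
  (2) Vowel Epenthesis: no change — [mihutsu]
  (3) Syncope: [mihutsu] → [mhtsu]
/lunogmu/:
  (1) Final Vowel Raising: no change — [lunogmu]
  (2) Vowel Epenthesis: no change — [lunogmu]
  (3) Syncope: [lunogmu] → [lnogmu]

[mhtsu], [lnogmu]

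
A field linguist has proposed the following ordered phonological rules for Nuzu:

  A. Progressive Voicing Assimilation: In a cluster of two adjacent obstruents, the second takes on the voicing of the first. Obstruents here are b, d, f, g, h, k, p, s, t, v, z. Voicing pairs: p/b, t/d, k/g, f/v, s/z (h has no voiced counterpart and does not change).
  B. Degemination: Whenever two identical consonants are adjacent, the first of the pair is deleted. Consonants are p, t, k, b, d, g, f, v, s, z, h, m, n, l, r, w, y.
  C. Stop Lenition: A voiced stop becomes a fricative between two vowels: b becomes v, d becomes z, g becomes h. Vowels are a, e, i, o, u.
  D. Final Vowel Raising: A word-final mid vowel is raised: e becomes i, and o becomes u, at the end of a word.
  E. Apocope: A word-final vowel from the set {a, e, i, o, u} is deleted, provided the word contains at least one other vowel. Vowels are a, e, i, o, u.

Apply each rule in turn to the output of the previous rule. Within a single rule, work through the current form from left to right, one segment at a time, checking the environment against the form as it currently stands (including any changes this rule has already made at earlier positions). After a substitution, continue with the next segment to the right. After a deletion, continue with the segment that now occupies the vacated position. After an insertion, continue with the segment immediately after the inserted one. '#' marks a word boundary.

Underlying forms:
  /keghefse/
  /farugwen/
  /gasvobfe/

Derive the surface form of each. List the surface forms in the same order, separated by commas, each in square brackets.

/keghefse/:
  A Progressive Voicing Assimilation: no change — [keghefse]
  B Degemination: no change — [keghefse]
  C Stop Lenition: no change — [keghefse]
  D Final Vowel Raising: [keghefse] → [keghefsi]
  E Apocope: [keghefsi] → [keghefs]
/farugwen/:
  A Progressive Voicing Assimilation: no change — [farugwen]
  B Degemination: no change — [farugwen]
  C Stop Lenition: no change — [farugwen]
  D Final Vowel Raising: no change — [farugwen]
  E Apocope: no change — [farugwen]
/gasvobfe/:
  A Progressive Voicing Assimilation: [gasvobfe] → [gasfobve]
  B Degemination: no change — [gasfobve]
  C Stop Lenition: no change — [gasfobve]
  D Final Vowel Raising: [gasfobve] → [gasfobvi]
  E Apocope: [gasfobvi] → [gasfobv]

[keghefs], [farugwen], [gasfobv]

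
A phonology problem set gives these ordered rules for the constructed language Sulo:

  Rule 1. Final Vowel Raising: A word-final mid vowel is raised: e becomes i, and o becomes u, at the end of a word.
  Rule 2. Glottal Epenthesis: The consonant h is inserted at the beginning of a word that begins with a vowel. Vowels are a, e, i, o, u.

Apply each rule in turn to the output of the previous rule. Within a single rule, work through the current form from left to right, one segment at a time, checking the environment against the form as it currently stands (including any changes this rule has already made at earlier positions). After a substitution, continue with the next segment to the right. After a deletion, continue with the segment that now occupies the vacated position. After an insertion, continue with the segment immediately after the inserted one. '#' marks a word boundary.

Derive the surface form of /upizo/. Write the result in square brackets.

[hupizu]

Rule 1 Final Vowel Raising: [upizo] → [upizu]
Rule 2 Glottal Epenthesis: [upizu] → [hupizu]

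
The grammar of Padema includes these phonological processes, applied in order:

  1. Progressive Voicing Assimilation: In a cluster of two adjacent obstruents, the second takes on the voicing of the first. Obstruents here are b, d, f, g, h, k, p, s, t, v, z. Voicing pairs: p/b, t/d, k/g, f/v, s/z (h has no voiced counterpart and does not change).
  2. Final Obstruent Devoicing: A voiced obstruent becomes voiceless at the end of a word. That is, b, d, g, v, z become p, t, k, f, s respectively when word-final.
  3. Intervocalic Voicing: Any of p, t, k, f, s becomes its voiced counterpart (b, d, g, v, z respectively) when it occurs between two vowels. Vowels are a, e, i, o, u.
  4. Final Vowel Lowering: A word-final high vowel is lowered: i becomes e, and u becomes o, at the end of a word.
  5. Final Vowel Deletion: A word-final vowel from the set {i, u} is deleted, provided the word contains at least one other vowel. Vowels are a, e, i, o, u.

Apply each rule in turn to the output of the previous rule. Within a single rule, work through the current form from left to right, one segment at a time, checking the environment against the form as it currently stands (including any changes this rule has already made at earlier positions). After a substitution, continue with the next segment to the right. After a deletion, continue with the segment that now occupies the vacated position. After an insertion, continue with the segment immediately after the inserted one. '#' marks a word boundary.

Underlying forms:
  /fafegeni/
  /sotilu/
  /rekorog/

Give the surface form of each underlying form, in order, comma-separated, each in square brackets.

[favegene], [sodilo], [regorok]

/fafegeni/:
  1 Progressive Voicing Assimilation: no change — [fafegeni]
  2 Final Obstruent Devoicing: no change — [fafegeni]
  3 Intervocalic Voicing: [fafegeni] → [favegeni]
  4 Final Vowel Lowering: [favegeni] → [favegene]
  5 Final Vowel Deletion: no change — [favegene]
/sotilu/:
  1 Progressive Voicing Assimilation: no change — [sotilu]
  2 Final Obstruent Devoicing: no change — [sotilu]
  3 Intervocalic Voicing: [sotilu] → [sodilu]
  4 Final Vowel Lowering: [sodilu] → [sodilo]
  5 Final Vowel Deletion: no change — [sodilo]
/rekorog/:
  1 Progressive Voicing Assimilation: no change — [rekorog]
  2 Final Obstruent Devoicing: [rekorog] → [rekorok]
  3 Intervocalic Voicing: [rekorok] → [regorok]
  4 Final Vowel Lowering: no change — [regorok]
  5 Final Vowel Deletion: no change — [regorok]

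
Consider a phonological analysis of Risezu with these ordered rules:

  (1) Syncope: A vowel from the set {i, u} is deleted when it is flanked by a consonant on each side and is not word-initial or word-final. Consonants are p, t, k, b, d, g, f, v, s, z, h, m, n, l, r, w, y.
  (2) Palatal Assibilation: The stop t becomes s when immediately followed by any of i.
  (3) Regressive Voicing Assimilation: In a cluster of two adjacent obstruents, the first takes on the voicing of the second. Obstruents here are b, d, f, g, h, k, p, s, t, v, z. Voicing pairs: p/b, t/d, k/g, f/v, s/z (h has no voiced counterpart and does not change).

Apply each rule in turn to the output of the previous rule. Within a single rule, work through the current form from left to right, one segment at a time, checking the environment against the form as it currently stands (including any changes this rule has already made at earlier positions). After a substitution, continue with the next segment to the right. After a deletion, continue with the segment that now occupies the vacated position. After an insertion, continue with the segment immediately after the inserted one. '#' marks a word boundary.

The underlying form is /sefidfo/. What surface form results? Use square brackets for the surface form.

(1) Syncope: [sefidfo] → [sefdfo]
(2) Palatal Assibilation: no change — [sefdfo]
(3) Regressive Voicing Assimilation: [sefdfo] → [sevtfo]

[sevtfo]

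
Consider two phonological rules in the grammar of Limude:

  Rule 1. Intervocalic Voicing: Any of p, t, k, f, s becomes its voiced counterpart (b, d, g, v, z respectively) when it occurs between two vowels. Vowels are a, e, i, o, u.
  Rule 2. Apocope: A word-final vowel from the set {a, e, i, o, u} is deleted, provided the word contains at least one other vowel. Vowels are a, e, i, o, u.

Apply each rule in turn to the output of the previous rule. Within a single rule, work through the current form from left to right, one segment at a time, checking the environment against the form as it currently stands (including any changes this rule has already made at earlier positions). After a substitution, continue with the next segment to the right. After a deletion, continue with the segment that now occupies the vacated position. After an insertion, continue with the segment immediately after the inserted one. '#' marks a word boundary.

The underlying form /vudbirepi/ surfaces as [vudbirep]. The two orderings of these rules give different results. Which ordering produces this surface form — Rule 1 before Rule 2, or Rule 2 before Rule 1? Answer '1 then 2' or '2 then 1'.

Order 1 then 2:
  1 Intervocalic Voicing: [vudbirepi] → [vudbirebi]
  2 Apocope: [vudbirebi] → [vudbireb]
  result: [vudbireb]
Order 2 then 1:
  2 Apocope: [vudbirepi] → [vudbirep]
  1 Intervocalic Voicing: no change — [vudbirep]
  result: [vudbirep]

2 then 1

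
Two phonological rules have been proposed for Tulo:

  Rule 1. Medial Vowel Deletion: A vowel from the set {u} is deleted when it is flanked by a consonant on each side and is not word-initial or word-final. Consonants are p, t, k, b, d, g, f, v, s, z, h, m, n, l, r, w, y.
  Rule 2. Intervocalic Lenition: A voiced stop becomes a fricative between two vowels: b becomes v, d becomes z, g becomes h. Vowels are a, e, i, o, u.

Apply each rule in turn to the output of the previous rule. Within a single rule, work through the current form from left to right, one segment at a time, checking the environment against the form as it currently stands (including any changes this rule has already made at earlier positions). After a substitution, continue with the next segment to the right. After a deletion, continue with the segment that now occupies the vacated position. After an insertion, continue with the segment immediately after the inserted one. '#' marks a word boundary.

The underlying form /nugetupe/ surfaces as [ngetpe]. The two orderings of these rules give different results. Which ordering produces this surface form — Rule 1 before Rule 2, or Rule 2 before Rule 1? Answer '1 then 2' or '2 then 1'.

Order 1 then 2:
  1 Medial Vowel Deletion: [nugetupe] → [ngetpe]
  2 Intervocalic Lenition: no change — [ngetpe]
  result: [ngetpe]
Order 2 then 1:
  2 Intervocalic Lenition: [nugetupe] → [nuhetupe]
  1 Medial Vowel Deletion: [nuhetupe] → [nhetpe]
  result: [nhetpe]

1 then 2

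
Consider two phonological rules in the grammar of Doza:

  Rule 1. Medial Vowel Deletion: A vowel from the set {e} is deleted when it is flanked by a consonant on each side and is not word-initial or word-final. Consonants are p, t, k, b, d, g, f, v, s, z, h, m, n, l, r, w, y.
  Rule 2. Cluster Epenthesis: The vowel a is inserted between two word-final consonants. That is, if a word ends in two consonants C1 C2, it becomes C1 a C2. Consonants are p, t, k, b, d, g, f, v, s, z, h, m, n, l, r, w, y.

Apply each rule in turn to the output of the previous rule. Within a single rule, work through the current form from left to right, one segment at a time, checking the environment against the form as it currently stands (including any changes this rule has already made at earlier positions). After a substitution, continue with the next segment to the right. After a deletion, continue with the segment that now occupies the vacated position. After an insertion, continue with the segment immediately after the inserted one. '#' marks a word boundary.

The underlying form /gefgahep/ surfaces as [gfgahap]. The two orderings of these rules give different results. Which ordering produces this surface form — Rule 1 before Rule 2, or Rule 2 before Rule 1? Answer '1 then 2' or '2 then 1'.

1 then 2

Order 1 then 2:
  1 Medial Vowel Deletion: [gefgahep] → [gfgahp]
  2 Cluster Epenthesis: [gfgahp] → [gfgahap]
  result: [gfgahap]
Order 2 then 1:
  2 Cluster Epenthesis: no change — [gefgahep]
  1 Medial Vowel Deletion: [gefgahep] → [gfgahp]
  result: [gfgahp]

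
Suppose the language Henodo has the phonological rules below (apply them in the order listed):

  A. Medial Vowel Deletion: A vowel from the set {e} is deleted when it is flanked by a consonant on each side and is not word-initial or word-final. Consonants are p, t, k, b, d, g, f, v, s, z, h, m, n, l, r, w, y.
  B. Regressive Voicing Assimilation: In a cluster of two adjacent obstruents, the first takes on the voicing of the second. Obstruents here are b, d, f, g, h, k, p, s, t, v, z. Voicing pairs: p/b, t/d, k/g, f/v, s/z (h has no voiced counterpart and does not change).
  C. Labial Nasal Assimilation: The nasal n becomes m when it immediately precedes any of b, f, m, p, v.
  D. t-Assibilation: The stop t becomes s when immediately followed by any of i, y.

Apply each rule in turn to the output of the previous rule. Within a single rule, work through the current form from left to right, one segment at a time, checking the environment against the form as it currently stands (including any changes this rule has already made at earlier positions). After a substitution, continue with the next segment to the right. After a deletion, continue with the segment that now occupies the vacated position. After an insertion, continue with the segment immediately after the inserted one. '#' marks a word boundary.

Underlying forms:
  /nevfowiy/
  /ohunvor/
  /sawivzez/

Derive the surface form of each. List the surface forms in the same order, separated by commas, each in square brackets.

/nevfowiy/:
  A Medial Vowel Deletion: [nevfowiy] → [nvfowiy]
  B Regressive Voicing Assimilation: [nvfowiy] → [nffowiy]
  C Labial Nasal Assimilation: [nffowiy] → [mffowiy]
  D t-Assibilation: no change — [mffowiy]
/ohunvor/:
  A Medial Vowel Deletion: no change — [ohunvor]
  B Regressive Voicing Assimilation: no change — [ohunvor]
  C Labial Nasal Assimilation: [ohunvor] → [ohumvor]
  D t-Assibilation: no change — [ohumvor]
/sawivzez/:
  A Medial Vowel Deletion: [sawivzez] → [sawivzz]
  B Regressive Voicing Assimilation: no change — [sawivzz]
  C Labial Nasal Assimilation: no change — [sawivzz]
  D t-Assibilation: no change — [sawivzz]

[mffowiy], [ohumvor], [sawivzz]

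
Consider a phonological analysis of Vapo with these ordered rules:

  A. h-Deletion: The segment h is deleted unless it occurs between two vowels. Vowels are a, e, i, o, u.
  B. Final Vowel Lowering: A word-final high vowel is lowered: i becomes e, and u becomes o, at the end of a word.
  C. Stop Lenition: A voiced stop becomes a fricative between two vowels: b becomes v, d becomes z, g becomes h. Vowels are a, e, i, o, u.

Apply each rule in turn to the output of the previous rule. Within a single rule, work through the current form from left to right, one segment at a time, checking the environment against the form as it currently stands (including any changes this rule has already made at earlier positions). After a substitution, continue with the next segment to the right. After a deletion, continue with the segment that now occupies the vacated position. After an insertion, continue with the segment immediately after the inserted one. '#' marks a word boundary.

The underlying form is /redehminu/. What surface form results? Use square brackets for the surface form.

A h-Deletion: [redehminu] → [redeminu]
B Final Vowel Lowering: [redeminu] → [redemino]
C Stop Lenition: [redemino] → [rezemino]

[rezemino]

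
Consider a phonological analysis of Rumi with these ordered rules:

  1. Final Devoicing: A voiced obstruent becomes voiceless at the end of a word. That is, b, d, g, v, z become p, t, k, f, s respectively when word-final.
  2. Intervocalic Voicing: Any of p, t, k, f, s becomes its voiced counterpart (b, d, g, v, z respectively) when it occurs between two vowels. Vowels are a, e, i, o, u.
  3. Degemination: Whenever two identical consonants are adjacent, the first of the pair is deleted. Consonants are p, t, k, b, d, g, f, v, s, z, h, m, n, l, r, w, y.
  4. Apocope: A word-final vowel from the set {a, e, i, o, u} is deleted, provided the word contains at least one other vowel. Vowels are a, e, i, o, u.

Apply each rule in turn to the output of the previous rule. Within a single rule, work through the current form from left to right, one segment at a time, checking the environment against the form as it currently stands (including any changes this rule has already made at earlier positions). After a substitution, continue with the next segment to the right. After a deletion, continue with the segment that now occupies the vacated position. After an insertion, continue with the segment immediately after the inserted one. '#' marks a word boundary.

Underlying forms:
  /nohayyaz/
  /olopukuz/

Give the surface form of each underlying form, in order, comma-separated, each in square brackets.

[nohayas], [olobugus]

/nohayyaz/:
  1 Final Devoicing: [nohayyaz] → [nohayyas]
  2 Intervocalic Voicing: no change — [nohayyas]
  3 Degemination: [nohayyas] → [nohayas]
  4 Apocope: no change — [nohayas]
/olopukuz/:
  1 Final Devoicing: [olopukuz] → [olopukus]
  2 Intervocalic Voicing: [olopukus] → [olobugus]
  3 Degemination: no change — [olobugus]
  4 Apocope: no change — [olobugus]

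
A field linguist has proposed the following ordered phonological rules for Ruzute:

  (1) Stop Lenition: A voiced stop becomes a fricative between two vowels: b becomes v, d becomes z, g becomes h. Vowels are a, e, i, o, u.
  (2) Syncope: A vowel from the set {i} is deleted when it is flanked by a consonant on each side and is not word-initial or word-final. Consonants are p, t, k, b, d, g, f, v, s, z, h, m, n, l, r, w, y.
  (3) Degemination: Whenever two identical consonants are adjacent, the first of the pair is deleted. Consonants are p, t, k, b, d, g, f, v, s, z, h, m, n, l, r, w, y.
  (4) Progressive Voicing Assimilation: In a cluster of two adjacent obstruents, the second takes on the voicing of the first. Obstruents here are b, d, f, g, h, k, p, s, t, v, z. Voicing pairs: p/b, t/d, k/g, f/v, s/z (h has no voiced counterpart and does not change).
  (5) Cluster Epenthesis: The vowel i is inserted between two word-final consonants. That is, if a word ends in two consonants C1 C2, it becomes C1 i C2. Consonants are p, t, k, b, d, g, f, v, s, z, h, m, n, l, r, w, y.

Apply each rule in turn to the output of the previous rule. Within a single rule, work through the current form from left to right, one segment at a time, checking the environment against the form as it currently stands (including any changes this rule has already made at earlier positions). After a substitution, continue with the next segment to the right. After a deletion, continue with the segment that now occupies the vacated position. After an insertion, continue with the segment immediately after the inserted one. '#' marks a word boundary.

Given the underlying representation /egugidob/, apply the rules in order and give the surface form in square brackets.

(1) Stop Lenition: [egugidob] → [ehuhizob]
(2) Syncope: [ehuhizob] → [ehuhzob]
(3) Degemination: no change — [ehuhzob]
(4) Progressive Voicing Assimilation: [ehuhzob] → [ehuhsob]
(5) Cluster Epenthesis: no change — [ehuhsob]

[ehuhsob]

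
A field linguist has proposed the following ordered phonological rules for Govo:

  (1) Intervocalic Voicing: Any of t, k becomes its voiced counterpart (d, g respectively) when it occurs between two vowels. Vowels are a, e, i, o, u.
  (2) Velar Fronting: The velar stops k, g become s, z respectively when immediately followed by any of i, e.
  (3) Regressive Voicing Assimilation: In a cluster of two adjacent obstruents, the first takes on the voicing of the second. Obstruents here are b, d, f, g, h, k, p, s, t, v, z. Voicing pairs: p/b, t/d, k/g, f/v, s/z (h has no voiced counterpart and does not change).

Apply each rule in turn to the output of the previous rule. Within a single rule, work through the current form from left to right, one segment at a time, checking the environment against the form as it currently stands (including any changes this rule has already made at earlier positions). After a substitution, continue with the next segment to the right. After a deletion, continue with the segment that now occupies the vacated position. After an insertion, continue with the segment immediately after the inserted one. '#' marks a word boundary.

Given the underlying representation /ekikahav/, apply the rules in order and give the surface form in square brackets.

[ezigahav]

(1) Intervocalic Voicing: [ekikahav] → [egigahav]
(2) Velar Fronting: [egigahav] → [ezigahav]
(3) Regressive Voicing Assimilation: no change — [ezigahav]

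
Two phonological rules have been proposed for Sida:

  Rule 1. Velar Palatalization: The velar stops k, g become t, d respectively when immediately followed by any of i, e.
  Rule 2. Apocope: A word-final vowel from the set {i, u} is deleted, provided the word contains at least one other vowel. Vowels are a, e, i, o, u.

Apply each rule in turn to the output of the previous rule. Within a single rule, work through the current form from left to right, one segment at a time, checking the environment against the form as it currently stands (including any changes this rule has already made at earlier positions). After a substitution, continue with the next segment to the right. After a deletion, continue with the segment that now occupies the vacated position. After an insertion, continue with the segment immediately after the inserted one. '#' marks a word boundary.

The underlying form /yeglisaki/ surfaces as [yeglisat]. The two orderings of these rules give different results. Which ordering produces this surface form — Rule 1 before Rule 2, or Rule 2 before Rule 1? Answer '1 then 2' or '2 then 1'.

Order 1 then 2:
  1 Velar Palatalization: [yeglisaki] → [yeglisati]
  2 Apocope: [yeglisati] → [yeglisat]
  result: [yeglisat]
Order 2 then 1:
  2 Apocope: [yeglisaki] → [yeglisak]
  1 Velar Palatalization: no change — [yeglisak]
  result: [yeglisak]

1 then 2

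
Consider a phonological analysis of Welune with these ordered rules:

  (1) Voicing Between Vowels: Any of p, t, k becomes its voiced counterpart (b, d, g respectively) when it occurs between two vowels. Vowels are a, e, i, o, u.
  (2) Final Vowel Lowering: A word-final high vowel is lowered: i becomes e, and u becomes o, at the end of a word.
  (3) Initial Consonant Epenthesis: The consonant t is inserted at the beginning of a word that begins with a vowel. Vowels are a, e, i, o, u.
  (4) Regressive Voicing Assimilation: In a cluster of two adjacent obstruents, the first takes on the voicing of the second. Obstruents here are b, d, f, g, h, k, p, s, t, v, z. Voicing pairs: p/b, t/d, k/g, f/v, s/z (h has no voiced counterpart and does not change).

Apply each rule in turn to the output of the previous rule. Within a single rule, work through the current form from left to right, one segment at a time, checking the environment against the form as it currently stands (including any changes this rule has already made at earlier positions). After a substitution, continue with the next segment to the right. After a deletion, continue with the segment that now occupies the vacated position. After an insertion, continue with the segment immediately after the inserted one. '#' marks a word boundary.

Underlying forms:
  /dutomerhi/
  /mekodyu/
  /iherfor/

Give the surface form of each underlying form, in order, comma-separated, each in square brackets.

[dudomerhe], [megodyo], [tiherfor]

/dutomerhi/:
  (1) Voicing Between Vowels: [dutomerhi] → [dudomerhi]
  (2) Final Vowel Lowering: [dudomerhi] → [dudomerhe]
  (3) Initial Consonant Epenthesis: no change — [dudomerhe]
  (4) Regressive Voicing Assimilation: no change — [dudomerhe]
/mekodyu/:
  (1) Voicing Between Vowels: [mekodyu] → [megodyu]
  (2) Final Vowel Lowering: [megodyu] → [megodyo]
  (3) Initial Consonant Epenthesis: no change — [megodyo]
  (4) Regressive Voicing Assimilation: no change — [megodyo]
/iherfor/:
  (1) Voicing Between Vowels: no change — [iherfor]
  (2) Final Vowel Lowering: no change — [iherfor]
  (3) Initial Consonant Epenthesis: [iherfor] → [tiherfor]
  (4) Regressive Voicing Assimilation: no change — [tiherfor]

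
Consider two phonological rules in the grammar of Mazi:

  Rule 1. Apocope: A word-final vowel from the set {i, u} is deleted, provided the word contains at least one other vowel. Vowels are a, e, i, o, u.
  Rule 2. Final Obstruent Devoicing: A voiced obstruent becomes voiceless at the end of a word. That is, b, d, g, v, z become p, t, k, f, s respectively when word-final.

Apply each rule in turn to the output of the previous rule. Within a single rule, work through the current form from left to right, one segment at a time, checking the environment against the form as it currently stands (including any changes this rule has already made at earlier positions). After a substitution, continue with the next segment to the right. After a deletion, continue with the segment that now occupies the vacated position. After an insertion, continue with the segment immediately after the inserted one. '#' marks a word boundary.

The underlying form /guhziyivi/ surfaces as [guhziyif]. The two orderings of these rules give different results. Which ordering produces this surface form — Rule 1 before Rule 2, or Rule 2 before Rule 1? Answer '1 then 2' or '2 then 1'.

Order 1 then 2:
  1 Apocope: [guhziyivi] → [guhziyiv]
  2 Final Obstruent Devoicing: [guhziyiv] → [guhziyif]
  result: [guhziyif]
Order 2 then 1:
  2 Final Obstruent Devoicing: no change — [guhziyivi]
  1 Apocope: [guhziyivi] → [guhziyiv]
  result: [guhziyiv]

1 then 2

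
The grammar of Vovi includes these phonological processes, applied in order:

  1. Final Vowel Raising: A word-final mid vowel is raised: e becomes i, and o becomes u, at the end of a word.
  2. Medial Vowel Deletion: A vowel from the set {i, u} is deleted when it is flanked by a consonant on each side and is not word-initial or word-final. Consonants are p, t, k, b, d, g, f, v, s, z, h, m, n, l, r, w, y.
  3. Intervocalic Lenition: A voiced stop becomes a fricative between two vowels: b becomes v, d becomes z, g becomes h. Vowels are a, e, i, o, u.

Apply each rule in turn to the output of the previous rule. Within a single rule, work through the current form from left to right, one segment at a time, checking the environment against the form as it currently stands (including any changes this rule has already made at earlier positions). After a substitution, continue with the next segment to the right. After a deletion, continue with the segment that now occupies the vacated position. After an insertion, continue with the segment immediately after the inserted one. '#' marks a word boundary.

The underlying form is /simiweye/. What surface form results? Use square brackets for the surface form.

1 Final Vowel Raising: [simiweye] → [simiweyi]
2 Medial Vowel Deletion: [simiweyi] → [smweyi]
3 Intervocalic Lenition: no change — [smweyi]

[smweyi]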